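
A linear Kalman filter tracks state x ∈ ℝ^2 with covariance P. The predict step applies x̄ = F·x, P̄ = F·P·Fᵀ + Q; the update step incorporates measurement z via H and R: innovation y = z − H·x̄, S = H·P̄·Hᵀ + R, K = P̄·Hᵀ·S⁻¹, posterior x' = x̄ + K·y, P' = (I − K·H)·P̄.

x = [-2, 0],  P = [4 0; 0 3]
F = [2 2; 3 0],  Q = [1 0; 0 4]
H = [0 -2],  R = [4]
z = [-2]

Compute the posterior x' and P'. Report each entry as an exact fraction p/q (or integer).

x' = [4/41, 34/41]
P' = [613/41 24/41; 24/41 40/41]

x̄ = F·x = [-4, -6]
P̄ = F·P·Fᵀ + Q = [29 24; 24 40]
y = z − H·x̄ = [-14]
S = H·P̄·Hᵀ + R = [164]
K = P̄·Hᵀ·S⁻¹ = [-12/41; -20/41]
x' = x̄ + K·y = [4/41, 34/41]
P' = (I − K·H)·P̄ = [613/41 24/41; 24/41 40/41]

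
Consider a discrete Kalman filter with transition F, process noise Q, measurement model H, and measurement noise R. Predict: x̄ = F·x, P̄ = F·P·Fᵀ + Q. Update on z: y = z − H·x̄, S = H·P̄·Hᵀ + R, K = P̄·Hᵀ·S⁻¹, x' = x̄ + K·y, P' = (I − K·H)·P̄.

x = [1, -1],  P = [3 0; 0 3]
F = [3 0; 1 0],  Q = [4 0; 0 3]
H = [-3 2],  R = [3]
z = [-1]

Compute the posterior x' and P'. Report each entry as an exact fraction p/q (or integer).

x' = [8/11, 6/11]
P' = [57/22 73/22; 73/22 107/22]

x̄ = F·x = [3, 1]
P̄ = F·P·Fᵀ + Q = [31 9; 9 6]
y = z − H·x̄ = [6]
S = H·P̄·Hᵀ + R = [198]
K = P̄·Hᵀ·S⁻¹ = [-25/66; -5/66]
x' = x̄ + K·y = [8/11, 6/11]
P' = (I − K·H)·P̄ = [57/22 73/22; 73/22 107/22]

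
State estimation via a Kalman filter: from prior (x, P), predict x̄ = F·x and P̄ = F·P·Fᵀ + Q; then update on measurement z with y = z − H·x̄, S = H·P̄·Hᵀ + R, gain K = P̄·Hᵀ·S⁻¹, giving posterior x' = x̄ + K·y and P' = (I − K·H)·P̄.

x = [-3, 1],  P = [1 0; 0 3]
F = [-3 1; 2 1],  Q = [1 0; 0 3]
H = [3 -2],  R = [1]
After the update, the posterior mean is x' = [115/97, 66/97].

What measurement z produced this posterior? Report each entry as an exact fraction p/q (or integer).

x̄ = F·x = [10, -5]
P̄ = F·P·Fᵀ + Q = [13 -3; -3 10]
S = H·P̄·Hᵀ + R = [194]
K = P̄·Hᵀ·S⁻¹ = [45/194; -29/194]
x' − x̄ = [-855/97, 551/97] = K·y
y = (KᵀK)⁻¹·Kᵀ·(x' − x̄) = [-38]
z = y + H·x̄ = [-38] + [40] = [2]

z = [2]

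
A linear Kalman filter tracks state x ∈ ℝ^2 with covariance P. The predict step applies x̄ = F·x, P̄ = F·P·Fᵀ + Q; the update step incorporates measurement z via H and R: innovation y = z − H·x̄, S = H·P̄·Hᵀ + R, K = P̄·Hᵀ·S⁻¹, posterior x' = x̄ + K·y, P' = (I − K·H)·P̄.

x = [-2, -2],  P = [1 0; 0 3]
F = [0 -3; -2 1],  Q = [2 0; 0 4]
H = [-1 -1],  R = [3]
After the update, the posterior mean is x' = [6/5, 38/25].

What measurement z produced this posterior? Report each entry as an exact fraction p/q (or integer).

z = [-2]

x̄ = F·x = [6, 2]
P̄ = F·P·Fᵀ + Q = [29 -9; -9 11]
S = H·P̄·Hᵀ + R = [25]
K = P̄·Hᵀ·S⁻¹ = [-4/5; -2/25]
x' − x̄ = [-24/5, -12/25] = K·y
y = (KᵀK)⁻¹·Kᵀ·(x' − x̄) = [6]
z = y + H·x̄ = [6] + [-8] = [-2]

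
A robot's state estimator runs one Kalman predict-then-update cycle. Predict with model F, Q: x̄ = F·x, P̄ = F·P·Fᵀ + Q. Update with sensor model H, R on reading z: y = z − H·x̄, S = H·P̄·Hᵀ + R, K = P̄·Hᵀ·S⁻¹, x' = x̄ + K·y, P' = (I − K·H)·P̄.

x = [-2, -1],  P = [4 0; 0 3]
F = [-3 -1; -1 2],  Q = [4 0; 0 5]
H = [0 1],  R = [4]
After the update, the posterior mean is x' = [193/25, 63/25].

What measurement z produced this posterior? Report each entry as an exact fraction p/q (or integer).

x̄ = F·x = [7, 0]
P̄ = F·P·Fᵀ + Q = [43 6; 6 21]
S = H·P̄·Hᵀ + R = [25]
K = P̄·Hᵀ·S⁻¹ = [6/25; 21/25]
x' − x̄ = [18/25, 63/25] = K·y
y = (KᵀK)⁻¹·Kᵀ·(x' − x̄) = [3]
z = y + H·x̄ = [3] + [0] = [3]

z = [3]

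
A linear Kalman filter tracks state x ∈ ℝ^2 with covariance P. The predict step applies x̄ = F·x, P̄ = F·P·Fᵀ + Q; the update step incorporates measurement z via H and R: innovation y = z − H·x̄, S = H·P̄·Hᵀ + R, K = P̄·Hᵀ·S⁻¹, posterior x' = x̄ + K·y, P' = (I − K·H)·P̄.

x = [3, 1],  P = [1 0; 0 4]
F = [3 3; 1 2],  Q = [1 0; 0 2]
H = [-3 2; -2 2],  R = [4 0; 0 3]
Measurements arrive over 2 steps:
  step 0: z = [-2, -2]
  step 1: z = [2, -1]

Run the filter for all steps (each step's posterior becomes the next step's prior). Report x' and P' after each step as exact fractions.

step 0: x' = [60/211, -169/211], P' = [2306/633 2627/633; 2627/633 6463/1266]
step 1: x' = [-3076578/1658017, -3335810/1658017], P' = [5058268/1658017 5592148/1658017; 5592148/1658017 6783094/1658017]

step 0: x̄ = F·x = [12, 5]
step 0: P̄ = F·P·Fᵀ + Q = [46 27; 27 19]
step 0: y = z − H·x̄ = [24, 12]
step 0: S = H·P̄·Hᵀ + R = [170 82; 82 47]
step 0: K = P̄·Hᵀ·S⁻¹ = [-416/633 214/633; -709/1266 403/633]
step 0: x' = x̄ + K·y = [60/211, -169/211]
step 0: P' = (I − K·H)·P̄ = [2306/633 2627/633; 2627/633 6463/1266]
step 1: x̄ = F·x = [-327/211, -278/211]
step 1: P̄ = F·P·Fᵀ + Q = [65171/422 16650/211; 16650/211 9002/211]
step 1: y = z − H·x̄ = [-3/211, -309/211]
step 1: S = H·P̄·Hᵀ + R = [260643/422 65021/211; 65021/211 33783/211]
step 1: K = P̄·Hᵀ·S⁻¹ = [-997627/1658017 355920/1658017; -802564/1658017 793964/1658017]
step 1: x' = x̄ + K·y = [-3076578/1658017, -3335810/1658017]
step 1: P' = (I − K·H)·P̄ = [5058268/1658017 5592148/1658017; 5592148/1658017 6783094/1658017]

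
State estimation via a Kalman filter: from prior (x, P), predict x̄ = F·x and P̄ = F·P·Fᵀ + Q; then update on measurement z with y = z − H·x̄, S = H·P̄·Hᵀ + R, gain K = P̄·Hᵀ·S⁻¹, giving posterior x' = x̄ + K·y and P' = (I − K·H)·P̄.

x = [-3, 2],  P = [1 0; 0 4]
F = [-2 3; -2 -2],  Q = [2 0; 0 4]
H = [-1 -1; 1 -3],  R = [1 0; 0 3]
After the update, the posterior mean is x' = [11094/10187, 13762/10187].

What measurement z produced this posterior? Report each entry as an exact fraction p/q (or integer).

x̄ = F·x = [12, 2]
P̄ = F·P·Fᵀ + Q = [42 -20; -20 24]
S = H·P̄·Hᵀ + R = [27 -10; -10 381]
K = P̄·Hᵀ·S⁻¹ = [-7362/10187 2534/10187; -2444/10187 -2524/10187]
x' − x̄ = [-111150/10187, -6612/10187] = K·y
y = (KᵀK)⁻¹·Kᵀ·(x' − x̄) = [12, -9]
z = y + H·x̄ = [12, -9] + [-14, 6] = [-2, -3]

z = [-2, -3]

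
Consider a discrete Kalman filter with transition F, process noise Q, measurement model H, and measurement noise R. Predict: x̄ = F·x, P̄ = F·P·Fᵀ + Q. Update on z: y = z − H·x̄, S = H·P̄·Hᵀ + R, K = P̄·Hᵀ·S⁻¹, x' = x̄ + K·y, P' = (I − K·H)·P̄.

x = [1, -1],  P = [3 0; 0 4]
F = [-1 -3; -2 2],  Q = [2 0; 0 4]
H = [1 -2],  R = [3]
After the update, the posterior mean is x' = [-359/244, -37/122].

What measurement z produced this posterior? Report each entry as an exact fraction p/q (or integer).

x̄ = F·x = [2, -4]
P̄ = F·P·Fᵀ + Q = [41 -18; -18 32]
S = H·P̄·Hᵀ + R = [244]
K = P̄·Hᵀ·S⁻¹ = [77/244; -41/122]
x' − x̄ = [-847/244, 451/122] = K·y
y = (KᵀK)⁻¹·Kᵀ·(x' − x̄) = [-11]
z = y + H·x̄ = [-11] + [10] = [-1]

z = [-1]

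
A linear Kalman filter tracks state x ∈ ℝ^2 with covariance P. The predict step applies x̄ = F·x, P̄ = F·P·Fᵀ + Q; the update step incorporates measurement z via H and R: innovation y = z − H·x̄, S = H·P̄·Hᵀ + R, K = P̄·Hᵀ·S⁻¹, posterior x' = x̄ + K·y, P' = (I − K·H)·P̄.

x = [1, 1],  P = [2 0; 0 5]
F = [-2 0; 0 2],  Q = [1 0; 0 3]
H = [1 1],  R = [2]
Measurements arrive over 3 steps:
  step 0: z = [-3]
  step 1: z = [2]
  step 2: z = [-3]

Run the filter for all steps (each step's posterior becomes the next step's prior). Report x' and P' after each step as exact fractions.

step 0: x' = [-95/34, -1/34], P' = [225/34 -207/34; -207/34 253/34]
step 1: x' = [3715/943, -1769/943], P' = [6153/1886 -4391/1886; -4391/1886 6333/1886]
step 2: x' = [-189577/48194, 28717/48194], P' = [162415/48194 -118353/48194; -118353/48194 166907/48194]

step 0: x̄ = F·x = [-2, 2]
step 0: P̄ = F·P·Fᵀ + Q = [9 0; 0 23]
step 0: y = z − H·x̄ = [-3]
step 0: S = H·P̄·Hᵀ + R = [34]
step 0: K = P̄·Hᵀ·S⁻¹ = [9/34; 23/34]
step 0: x' = x̄ + K·y = [-95/34, -1/34]
step 0: P' = (I − K·H)·P̄ = [225/34 -207/34; -207/34 253/34]
step 1: x̄ = F·x = [95/17, -1/17]
step 1: P̄ = F·P·Fᵀ + Q = [467/17 414/17; 414/17 557/17]
step 1: y = z − H·x̄ = [-60/17]
step 1: S = H·P̄·Hᵀ + R = [1886/17]
step 1: K = P̄·Hᵀ·S⁻¹ = [881/1886; 971/1886]
step 1: x' = x̄ + K·y = [3715/943, -1769/943]
step 1: P' = (I − K·H)·P̄ = [6153/1886 -4391/1886; -4391/1886 6333/1886]
step 2: x̄ = F·x = [-7430/943, -3538/943]
step 2: P̄ = F·P·Fᵀ + Q = [13249/943 8782/943; 8782/943 15495/943]
step 2: y = z − H·x̄ = [8139/943]
step 2: S = H·P̄·Hᵀ + R = [48194/943]
step 2: K = P̄·Hᵀ·S⁻¹ = [22031/48194; 24277/48194]
step 2: x' = x̄ + K·y = [-189577/48194, 28717/48194]
step 2: P' = (I − K·H)·P̄ = [162415/48194 -118353/48194; -118353/48194 166907/48194]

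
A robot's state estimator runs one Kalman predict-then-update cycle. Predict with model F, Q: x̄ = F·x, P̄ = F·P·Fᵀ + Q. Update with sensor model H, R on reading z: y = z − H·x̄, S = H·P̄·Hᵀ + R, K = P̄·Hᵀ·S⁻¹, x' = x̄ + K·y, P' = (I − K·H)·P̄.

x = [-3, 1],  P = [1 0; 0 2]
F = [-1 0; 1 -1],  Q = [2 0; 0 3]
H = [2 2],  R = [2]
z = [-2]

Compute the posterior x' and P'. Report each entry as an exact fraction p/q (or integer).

x̄ = F·x = [3, -4]
P̄ = F·P·Fᵀ + Q = [3 -1; -1 6]
y = z − H·x̄ = [0]
S = H·P̄·Hᵀ + R = [30]
K = P̄·Hᵀ·S⁻¹ = [2/15; 1/3]
x' = x̄ + K·y = [3, -4]
P' = (I − K·H)·P̄ = [37/15 -7/3; -7/3 8/3]

x' = [3, -4]
P' = [37/15 -7/3; -7/3 8/3]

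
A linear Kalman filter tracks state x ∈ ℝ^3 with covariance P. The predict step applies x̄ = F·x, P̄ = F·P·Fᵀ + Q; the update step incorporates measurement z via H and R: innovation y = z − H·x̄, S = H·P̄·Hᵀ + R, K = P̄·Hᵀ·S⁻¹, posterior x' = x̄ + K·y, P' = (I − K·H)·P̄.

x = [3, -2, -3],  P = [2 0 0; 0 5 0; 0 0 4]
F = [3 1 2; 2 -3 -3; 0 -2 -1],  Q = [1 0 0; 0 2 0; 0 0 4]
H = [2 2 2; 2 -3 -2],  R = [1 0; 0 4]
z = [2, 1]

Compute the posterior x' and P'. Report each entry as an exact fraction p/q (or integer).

x̄ = F·x = [1, 21, 7]
P̄ = F·P·Fᵀ + Q = [40 -27 -18; -27 91 42; -18 42 28]
y = z − H·x̄ = [-56, 76]
S = H·P̄·Hᵀ + R = [613 -864; -864 2067]
K = P̄·Hᵀ·S⁻¹ = [49846/173525 112121/520575; 1108/6941 -917/6941; 8872/173525 -43778/520575]
x' = x̄ + K·y = [667643/520575, 14021/6941, -1173599/520575]
P' = (I − K·H)·P̄ = [230543/520575 4322/6941 -479924/520575; 4322/6941 19848/6941 -23616/6941; -479924/520575 -23616/6941 2264432/520575]

x' = [667643/520575, 14021/6941, -1173599/520575]
P' = [230543/520575 4322/6941 -479924/520575; 4322/6941 19848/6941 -23616/6941; -479924/520575 -23616/6941 2264432/520575]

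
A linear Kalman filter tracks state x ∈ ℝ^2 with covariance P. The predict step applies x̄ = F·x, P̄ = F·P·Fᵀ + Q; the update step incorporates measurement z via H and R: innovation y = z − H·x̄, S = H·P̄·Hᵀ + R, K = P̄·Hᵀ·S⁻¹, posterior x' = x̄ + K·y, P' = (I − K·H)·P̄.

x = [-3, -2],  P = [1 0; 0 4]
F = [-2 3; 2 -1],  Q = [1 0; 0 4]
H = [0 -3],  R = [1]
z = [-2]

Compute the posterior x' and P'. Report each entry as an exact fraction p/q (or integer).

x̄ = F·x = [0, -4]
P̄ = F·P·Fᵀ + Q = [41 -16; -16 12]
y = z − H·x̄ = [-14]
S = H·P̄·Hᵀ + R = [109]
K = P̄·Hᵀ·S⁻¹ = [48/109; -36/109]
x' = x̄ + K·y = [-672/109, 68/109]
P' = (I − K·H)·P̄ = [2165/109 -16/109; -16/109 12/109]

x' = [-672/109, 68/109]
P' = [2165/109 -16/109; -16/109 12/109]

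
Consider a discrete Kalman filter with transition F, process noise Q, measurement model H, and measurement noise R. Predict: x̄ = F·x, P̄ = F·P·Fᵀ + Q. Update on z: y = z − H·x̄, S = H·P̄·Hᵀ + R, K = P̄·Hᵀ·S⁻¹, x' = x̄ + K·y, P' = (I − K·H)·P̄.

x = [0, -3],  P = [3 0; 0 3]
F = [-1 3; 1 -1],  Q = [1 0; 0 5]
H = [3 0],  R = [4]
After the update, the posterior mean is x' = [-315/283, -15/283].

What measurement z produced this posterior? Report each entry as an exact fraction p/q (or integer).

x̄ = F·x = [-9, 3]
P̄ = F·P·Fᵀ + Q = [31 -12; -12 11]
S = H·P̄·Hᵀ + R = [283]
K = P̄·Hᵀ·S⁻¹ = [93/283; -36/283]
x' − x̄ = [2232/283, -864/283] = K·y
y = (KᵀK)⁻¹·Kᵀ·(x' − x̄) = [24]
z = y + H·x̄ = [24] + [-27] = [-3]

z = [-3]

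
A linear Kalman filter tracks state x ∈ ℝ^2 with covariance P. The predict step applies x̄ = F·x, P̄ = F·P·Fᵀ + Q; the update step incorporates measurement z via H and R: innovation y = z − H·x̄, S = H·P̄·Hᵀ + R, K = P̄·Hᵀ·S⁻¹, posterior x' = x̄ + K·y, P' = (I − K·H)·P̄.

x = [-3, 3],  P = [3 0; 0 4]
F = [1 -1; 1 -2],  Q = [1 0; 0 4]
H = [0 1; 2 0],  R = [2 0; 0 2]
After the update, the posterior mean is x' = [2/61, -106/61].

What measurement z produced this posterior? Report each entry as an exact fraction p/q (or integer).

z = [-2, 1]

x̄ = F·x = [-6, -9]
P̄ = F·P·Fᵀ + Q = [8 11; 11 23]
S = H·P̄·Hᵀ + R = [25 22; 22 34]
K = P̄·Hᵀ·S⁻¹ = [11/183 79/183; 149/183 22/183]
x' − x̄ = [368/61, 443/61] = K·y
y = (KᵀK)⁻¹·Kᵀ·(x' − x̄) = [7, 13]
z = y + H·x̄ = [7, 13] + [-9, -12] = [-2, 1]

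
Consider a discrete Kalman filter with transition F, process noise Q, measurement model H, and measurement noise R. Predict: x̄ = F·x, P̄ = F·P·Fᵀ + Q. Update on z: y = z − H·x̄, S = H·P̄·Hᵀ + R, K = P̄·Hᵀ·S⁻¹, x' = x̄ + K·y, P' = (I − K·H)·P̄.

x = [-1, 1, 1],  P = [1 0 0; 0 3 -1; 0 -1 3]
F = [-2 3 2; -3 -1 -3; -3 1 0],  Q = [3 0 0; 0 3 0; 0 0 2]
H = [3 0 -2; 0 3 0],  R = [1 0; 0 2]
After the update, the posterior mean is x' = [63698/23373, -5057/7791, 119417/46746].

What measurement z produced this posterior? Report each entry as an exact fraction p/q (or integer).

x̄ = F·x = [7, -1, 4]
P̄ = F·P·Fᵀ + Q = [34 -10 13; -10 36 9; 13 9 14]
S = H·P̄·Hᵀ + R = [207 -144; -144 326]
K = P̄·Hᵀ·S⁻¹ = [10228/23373 263/2597; -16/7791 858/2597; 3737/23373 797/5194]
x' − x̄ = [-99913/23373, 2734/7791, -67567/46746] = K·y
y = (KᵀK)⁻¹·Kᵀ·(x' − x̄) = [-10, 1]
z = y + H·x̄ = [-10, 1] + [13, -3] = [3, -2]

z = [3, -2]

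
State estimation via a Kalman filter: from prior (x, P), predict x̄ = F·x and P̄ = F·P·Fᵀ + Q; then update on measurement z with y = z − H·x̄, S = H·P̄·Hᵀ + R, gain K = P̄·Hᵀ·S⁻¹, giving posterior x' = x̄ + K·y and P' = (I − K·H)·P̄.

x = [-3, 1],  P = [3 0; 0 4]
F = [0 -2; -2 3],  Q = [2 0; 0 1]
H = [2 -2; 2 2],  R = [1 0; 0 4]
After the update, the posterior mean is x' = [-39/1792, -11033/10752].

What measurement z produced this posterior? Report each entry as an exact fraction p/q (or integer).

z = [2, -3]

x̄ = F·x = [-2, 9]
P̄ = F·P·Fᵀ + Q = [18 -24; -24 49]
S = H·P̄·Hᵀ + R = [461 -124; -124 80]
K = P̄·Hᵀ·S⁻¹ = [109/448 407/1792; -685/2688 2473/10752]
x' − x̄ = [3545/1792, -107801/10752] = K·y
y = (KᵀK)⁻¹·Kᵀ·(x' − x̄) = [24, -17]
z = y + H·x̄ = [24, -17] + [-22, 14] = [2, -3]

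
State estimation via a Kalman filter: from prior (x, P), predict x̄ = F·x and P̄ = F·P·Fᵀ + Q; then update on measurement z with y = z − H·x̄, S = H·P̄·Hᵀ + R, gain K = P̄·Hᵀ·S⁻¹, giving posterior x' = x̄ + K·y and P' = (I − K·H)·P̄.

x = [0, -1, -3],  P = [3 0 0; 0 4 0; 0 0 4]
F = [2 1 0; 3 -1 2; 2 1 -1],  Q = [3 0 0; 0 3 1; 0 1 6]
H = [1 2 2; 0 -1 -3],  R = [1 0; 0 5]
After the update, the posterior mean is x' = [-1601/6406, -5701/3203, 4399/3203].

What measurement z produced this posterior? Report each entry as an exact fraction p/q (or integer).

x̄ = F·x = [-1, -5, 2]
P̄ = F·P·Fᵀ + Q = [19 14 16; 14 50 7; 16 7 26]
S = H·P̄·Hᵀ + R = [500 -374; -374 331]
K = P̄·Hᵀ·S⁻¹ = [2961/25624 -727/12812; 7907/12812 3093/6406; -581/3203 -1479/3203]
x' − x̄ = [4805/6406, 10314/3203, -2007/3203] = K·y
y = (KᵀK)⁻¹·Kᵀ·(x' − x̄) = [6, -1]
z = y + H·x̄ = [6, -1] + [-7, -1] = [-1, -2]

z = [-1, -2]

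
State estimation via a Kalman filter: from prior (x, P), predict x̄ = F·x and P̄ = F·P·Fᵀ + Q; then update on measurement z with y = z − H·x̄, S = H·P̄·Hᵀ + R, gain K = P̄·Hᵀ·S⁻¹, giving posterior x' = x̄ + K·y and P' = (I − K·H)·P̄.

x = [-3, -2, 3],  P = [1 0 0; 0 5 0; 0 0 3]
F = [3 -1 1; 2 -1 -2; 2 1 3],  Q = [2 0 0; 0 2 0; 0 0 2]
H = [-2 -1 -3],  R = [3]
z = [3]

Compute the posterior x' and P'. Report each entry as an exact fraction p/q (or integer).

x' = [-502/235, -2494/235, 185/47]
P' = [3601/470 2051/235 -739/94; 2051/235 5117/235 -617/47; -739/94 -617/47 927/94]

x̄ = F·x = [-4, -10, 1]
P̄ = F·P·Fᵀ + Q = [19 5 10; 5 23 -19; 10 -19 38]
y = z − H·x̄ = [-12]
S = H·P̄·Hᵀ + R = [470]
K = P̄·Hᵀ·S⁻¹ = [-73/470; 12/235; -23/94]
x' = x̄ + K·y = [-502/235, -2494/235, 185/47]
P' = (I − K·H)·P̄ = [3601/470 2051/235 -739/94; 2051/235 5117/235 -617/47; -739/94 -617/47 927/94]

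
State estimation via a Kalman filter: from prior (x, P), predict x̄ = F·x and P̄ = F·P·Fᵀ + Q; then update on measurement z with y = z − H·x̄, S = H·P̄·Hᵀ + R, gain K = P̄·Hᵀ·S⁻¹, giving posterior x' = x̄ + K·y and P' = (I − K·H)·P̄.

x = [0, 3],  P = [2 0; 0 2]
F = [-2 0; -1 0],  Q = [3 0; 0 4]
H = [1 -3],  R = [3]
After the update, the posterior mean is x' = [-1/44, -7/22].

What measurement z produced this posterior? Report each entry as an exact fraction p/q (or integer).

z = [1]

x̄ = F·x = [0, 0]
P̄ = F·P·Fᵀ + Q = [11 4; 4 6]
S = H·P̄·Hᵀ + R = [44]
K = P̄·Hᵀ·S⁻¹ = [-1/44; -7/22]
x' − x̄ = [-1/44, -7/22] = K·y
y = (KᵀK)⁻¹·Kᵀ·(x' − x̄) = [1]
z = y + H·x̄ = [1] + [0] = [1]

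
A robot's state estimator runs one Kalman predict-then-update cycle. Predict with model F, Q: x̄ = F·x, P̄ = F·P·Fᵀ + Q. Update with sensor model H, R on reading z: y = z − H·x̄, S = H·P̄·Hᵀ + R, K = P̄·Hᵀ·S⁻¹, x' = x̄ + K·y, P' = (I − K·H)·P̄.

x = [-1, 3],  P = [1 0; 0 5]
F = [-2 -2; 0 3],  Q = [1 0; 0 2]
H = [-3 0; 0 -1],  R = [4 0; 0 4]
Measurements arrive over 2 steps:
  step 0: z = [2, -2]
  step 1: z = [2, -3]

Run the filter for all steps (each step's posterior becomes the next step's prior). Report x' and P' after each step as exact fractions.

step 0: x' = [-742/1193, 9970/3579], P' = [500/1193 -160/1193; -160/1193 10652/3579]
step 1: x' = [-664910/894753, 2948825/894753], P' = [362900/894753 -162752/894753; -162752/894753 2380508/894753]

step 0: x̄ = F·x = [-4, 9]
step 0: P̄ = F·P·Fᵀ + Q = [25 -30; -30 47]
step 0: y = z − H·x̄ = [-10, 7]
step 0: S = H·P̄·Hᵀ + R = [229 -90; -90 51]
step 0: K = P̄·Hᵀ·S⁻¹ = [-375/1193 40/1193; 120/1193 -2663/3579]
step 0: x' = x̄ + K·y = [-742/1193, 9970/3579]
step 0: P' = (I − K·H)·P̄ = [500/1193 -160/1193; -160/1193 10652/3579]
step 1: x̄ = F·x = [-15488/3579, 9970/1193]
step 1: P̄ = F·P·Fᵀ + Q = [48347/3579 -20344/1193; -20344/1193 34342/1193]
step 1: y = z − H·x̄ = [-13102/1193, 6391/1193]
step 1: S = H·P̄·Hᵀ + R = [149813/1193 -61032/1193; -61032/1193 39114/1193]
step 1: K = P̄·Hᵀ·S⁻¹ = [-90725/298251 40688/894753; 40688/298251 -595127/894753]
step 1: x' = x̄ + K·y = [-664910/894753, 2948825/894753]
step 1: P' = (I − K·H)·P̄ = [362900/894753 -162752/894753; -162752/894753 2380508/894753]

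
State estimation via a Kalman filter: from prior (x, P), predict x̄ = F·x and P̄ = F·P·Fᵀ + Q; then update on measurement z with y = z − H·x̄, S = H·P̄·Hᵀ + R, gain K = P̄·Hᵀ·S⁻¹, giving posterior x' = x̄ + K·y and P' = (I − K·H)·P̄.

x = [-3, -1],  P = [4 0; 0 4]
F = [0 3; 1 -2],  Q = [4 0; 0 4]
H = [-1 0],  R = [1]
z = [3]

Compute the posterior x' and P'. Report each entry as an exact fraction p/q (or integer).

x̄ = F·x = [-3, -1]
P̄ = F·P·Fᵀ + Q = [40 -24; -24 24]
y = z − H·x̄ = [0]
S = H·P̄·Hᵀ + R = [41]
K = P̄·Hᵀ·S⁻¹ = [-40/41; 24/41]
x' = x̄ + K·y = [-3, -1]
P' = (I − K·H)·P̄ = [40/41 -24/41; -24/41 408/41]

x' = [-3, -1]
P' = [40/41 -24/41; -24/41 408/41]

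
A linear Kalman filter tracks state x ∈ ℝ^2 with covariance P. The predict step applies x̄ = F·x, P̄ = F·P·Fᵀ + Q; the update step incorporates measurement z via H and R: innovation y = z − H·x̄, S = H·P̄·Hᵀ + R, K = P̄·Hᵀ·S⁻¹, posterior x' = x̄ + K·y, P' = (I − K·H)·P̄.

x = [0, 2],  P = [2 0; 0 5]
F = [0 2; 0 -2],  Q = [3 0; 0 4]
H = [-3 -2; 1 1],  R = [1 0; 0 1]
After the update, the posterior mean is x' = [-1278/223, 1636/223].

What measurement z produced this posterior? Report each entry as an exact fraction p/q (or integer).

x̄ = F·x = [4, -4]
P̄ = F·P·Fᵀ + Q = [23 -20; -20 24]
S = H·P̄·Hᵀ + R = [64 -17; -17 8]
K = P̄·Hᵀ·S⁻¹ = [-181/223 -301/223; 164/223 460/223]
x' − x̄ = [-2170/223, 2528/223] = K·y
y = (KᵀK)⁻¹·Kᵀ·(x' − x̄) = [7, 3]
z = y + H·x̄ = [7, 3] + [-4, 0] = [3, 3]

z = [3, 3]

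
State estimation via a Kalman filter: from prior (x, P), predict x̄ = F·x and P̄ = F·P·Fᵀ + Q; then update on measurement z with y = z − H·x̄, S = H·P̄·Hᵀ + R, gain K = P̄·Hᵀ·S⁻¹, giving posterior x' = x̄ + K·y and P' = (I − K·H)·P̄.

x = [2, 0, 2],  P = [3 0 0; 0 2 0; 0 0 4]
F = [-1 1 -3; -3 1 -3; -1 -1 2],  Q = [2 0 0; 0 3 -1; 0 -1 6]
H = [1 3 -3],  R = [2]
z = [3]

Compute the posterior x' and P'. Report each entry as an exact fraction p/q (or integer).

x̄ = F·x = [-8, -12, 2]
P̄ = F·P·Fᵀ + Q = [43 47 -23; 47 68 -18; -23 -18 27]
y = z − H·x̄ = [53]
S = H·P̄·Hᵀ + R = [1644]
K = P̄·Hᵀ·S⁻¹ = [253/1644; 305/1644; -79/822]
x' = x̄ + K·y = [257/1644, -3563/1644, -2543/822]
P' = (I − K·H)·P̄ = [6683/1644 103/1644 1081/822; 103/1644 18767/1644 9299/822; 1081/822 9299/822 4856/411]

x' = [257/1644, -3563/1644, -2543/822]
P' = [6683/1644 103/1644 1081/822; 103/1644 18767/1644 9299/822; 1081/822 9299/822 4856/411]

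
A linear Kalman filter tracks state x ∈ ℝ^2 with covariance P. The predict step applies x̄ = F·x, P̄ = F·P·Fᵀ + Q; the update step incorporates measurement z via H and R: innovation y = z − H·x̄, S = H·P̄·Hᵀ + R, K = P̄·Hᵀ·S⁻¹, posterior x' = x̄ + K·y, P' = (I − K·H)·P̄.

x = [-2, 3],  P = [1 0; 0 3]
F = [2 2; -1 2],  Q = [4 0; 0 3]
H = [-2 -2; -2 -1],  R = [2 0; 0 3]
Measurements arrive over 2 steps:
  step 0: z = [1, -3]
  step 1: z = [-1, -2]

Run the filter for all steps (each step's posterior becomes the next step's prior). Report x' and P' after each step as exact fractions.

step 0: x' = [10/61, 26/305], P' = [320/183 -346/183; -346/183 2248/915]
step 1: x' = [114357/113216, -193181/452864], P' = [48859/28304 -217139/113216; -217139/113216 1155211/452864]

step 0: x̄ = F·x = [2, 8]
step 0: P̄ = F·P·Fᵀ + Q = [20 10; 10 16]
step 0: y = z − H·x̄ = [21, 9]
step 0: S = H·P̄·Hᵀ + R = [226 172; 172 139]
step 0: K = P̄·Hᵀ·S⁻¹ = [26/183 -98/183; -518/915 404/915]
step 0: x' = x̄ + K·y = [10/61, 26/305]
step 0: P' = (I − K·H)·P̄ = [320/183 -346/183; -346/183 2248/915]
step 1: x̄ = F·x = [152/305, 2/305]
step 1: P̄ = F·P·Fᵀ + Q = [5212/915 2332/915; 2332/915 20257/915]
step 1: y = z − H·x̄ = [3/305, -304/305]
step 1: S = H·P̄·Hᵀ + R = [122362/915 25118/305; 25118/305 17726/305]
step 1: K = P̄·Hᵀ·S⁻¹ = [21703/113216 -57911/113216; -286655/452864 193967/452864]
step 1: x' = x̄ + K·y = [114357/113216, -193181/452864]
step 1: P' = (I − K·H)·P̄ = [48859/28304 -217139/113216; -217139/113216 1155211/452864]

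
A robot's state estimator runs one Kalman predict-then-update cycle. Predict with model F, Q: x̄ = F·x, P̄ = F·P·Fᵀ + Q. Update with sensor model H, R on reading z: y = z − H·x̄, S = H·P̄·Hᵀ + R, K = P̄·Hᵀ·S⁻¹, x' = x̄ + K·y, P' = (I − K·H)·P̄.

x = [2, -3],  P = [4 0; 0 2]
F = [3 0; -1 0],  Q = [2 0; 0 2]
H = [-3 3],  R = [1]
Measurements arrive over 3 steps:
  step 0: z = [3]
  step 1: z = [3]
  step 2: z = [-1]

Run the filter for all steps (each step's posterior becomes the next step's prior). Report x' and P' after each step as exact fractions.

step 0: x' = [-372/613, 232/613], P' = [794/613 744/613; 744/613 762/613]
step 1: x' = [-111294/137017, 26598/137017], P' = [173360/137017 162606/137017; 162606/137017 167008/137017]
step 2: x' = [2722596/30033469, -6797712/30033469], P' = [37971686/30033469 35617332/30033469; 35617332/30033469 36584806/30033469]

step 0: x̄ = F·x = [6, -2]
step 0: P̄ = F·P·Fᵀ + Q = [38 -12; -12 6]
step 0: y = z − H·x̄ = [27]
step 0: S = H·P̄·Hᵀ + R = [613]
step 0: K = P̄·Hᵀ·S⁻¹ = [-150/613; 54/613]
step 0: x' = x̄ + K·y = [-372/613, 232/613]
step 0: P' = (I − K·H)·P̄ = [794/613 744/613; 744/613 762/613]
step 1: x̄ = F·x = [-1116/613, 372/613]
step 1: P̄ = F·P·Fᵀ + Q = [8372/613 -2382/613; -2382/613 2020/613]
step 1: y = z − H·x̄ = [-2625/613]
step 1: S = H·P̄·Hᵀ + R = [137017/613]
step 1: K = P̄·Hᵀ·S⁻¹ = [-32262/137017; 13206/137017]
step 1: x' = x̄ + K·y = [-111294/137017, 26598/137017]
step 1: P' = (I − K·H)·P̄ = [173360/137017 162606/137017; 162606/137017 167008/137017]
step 2: x̄ = F·x = [-333882/137017, 111294/137017]
step 2: P̄ = F·P·Fᵀ + Q = [1834274/137017 -520080/137017; -520080/137017 447394/137017]
step 2: y = z − H·x̄ = [-1472545/137017]
step 2: S = H·P̄·Hᵀ + R = [30033469/137017]
step 2: K = P̄·Hᵀ·S⁻¹ = [-7063062/30033469; 2902422/30033469]
step 2: x' = x̄ + K·y = [2722596/30033469, -6797712/30033469]
step 2: P' = (I − K·H)·P̄ = [37971686/30033469 35617332/30033469; 35617332/30033469 36584806/30033469]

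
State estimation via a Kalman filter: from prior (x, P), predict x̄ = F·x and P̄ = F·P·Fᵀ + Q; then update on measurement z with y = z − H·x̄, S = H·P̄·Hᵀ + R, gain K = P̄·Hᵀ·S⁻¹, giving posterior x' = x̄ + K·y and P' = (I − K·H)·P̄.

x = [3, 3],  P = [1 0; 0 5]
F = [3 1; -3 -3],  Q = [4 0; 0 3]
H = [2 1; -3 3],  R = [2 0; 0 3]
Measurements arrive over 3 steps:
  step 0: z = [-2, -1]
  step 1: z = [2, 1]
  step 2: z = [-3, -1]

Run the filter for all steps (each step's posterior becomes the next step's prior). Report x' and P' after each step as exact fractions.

step 0: x' = [-5046/12923, -10368/12923], P' = [3186/12923 1752/12923; 1752/12923 4614/12923]
step 1: x' = [11288614/22069761, 948104/1050941], P' = [5271724/22069761 132200/1050941; 132200/1050941 359010/1050941]
step 2: x' = [-79879880/98386119, -13268351/10931791], P' = [2890518586/12101492637 56366084/448203431; 56366084/448203431 153012078/448203431]

step 0: x̄ = F·x = [12, -18]
step 0: P̄ = F·P·Fᵀ + Q = [18 -24; -24 57]
step 0: y = z − H·x̄ = [-8, 89]
step 0: S = H·P̄·Hᵀ + R = [35 -9; -9 1110]
step 0: K = P̄·Hᵀ·S⁻¹ = [4062/12923 -1434/12923; 4059/12923 2862/12923]
step 0: x' = x̄ + K·y = [-5046/12923, -10368/12923]
step 0: P' = (I − K·H)·P̄ = [3186/12923 1752/12923; 1752/12923 4614/12923]
step 1: x̄ = F·x = [-25506/12923, 46242/12923]
step 1: P̄ = F·P·Fᵀ + Q = [95492/12923 -63540/12923; -63540/12923 140505/12923]
step 1: y = z − H·x̄ = [30616/12923, -202321/12923]
step 1: S = H·P̄·Hᵀ + R = [294159/12923 -342057/12923; -342057/12923 3306462/12923]
step 1: K = P̄·Hᵀ·S⁻¹ = [6659824/22069761 -2495524/22069761; 311705/1050941 226810/1050941]
step 1: x' = x̄ + K·y = [11288614/22069761, 948104/1050941]
step 1: P' = (I − K·H)·P̄ = [5271724/22069761 132200/1050941; 132200/1050941 359010/1050941]
step 2: x̄ = F·x = [17925342/7356587, -31198798/7356587]
step 2: P̄ = F·P·Fᵀ + Q = [53306990/7356587 -34459182/7356587; -34459182/7356587 77159763/7356587]
step 2: y = z − H·x̄ = [-26721647/7356587, 140015833/7356587]
step 2: S = H·P̄·Hᵀ + R = [167264169/7356587 -191740197/7356587; -191740197/7356587 1816535814/7356587]
step 2: K = P̄·Hᵀ·S⁻¹ = [3651460720/12101492637 -1368634318/12101492637; 132872123/448203431 96645994/448203431]
step 2: x' = x̄ + K·y = [-79879880/98386119, -13268351/10931791]
step 2: P' = (I − K·H)·P̄ = [2890518586/12101492637 56366084/448203431; 56366084/448203431 153012078/448203431]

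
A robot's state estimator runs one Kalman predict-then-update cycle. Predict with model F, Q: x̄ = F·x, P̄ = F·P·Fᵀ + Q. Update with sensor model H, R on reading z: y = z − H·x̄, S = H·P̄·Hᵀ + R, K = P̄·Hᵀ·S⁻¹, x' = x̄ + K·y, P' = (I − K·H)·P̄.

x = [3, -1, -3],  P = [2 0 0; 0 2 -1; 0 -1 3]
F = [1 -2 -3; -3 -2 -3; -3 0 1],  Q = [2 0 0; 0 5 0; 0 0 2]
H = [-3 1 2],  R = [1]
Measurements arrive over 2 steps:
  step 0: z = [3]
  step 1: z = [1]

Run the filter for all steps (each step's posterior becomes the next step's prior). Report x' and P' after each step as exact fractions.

step 0: x̄ = F·x = [14, 2, -12]
step 0: P̄ = F·P·Fᵀ + Q = [27 17 -13; 17 46 11; -13 11 23]
step 0: y = z − H·x̄ = [67]
step 0: S = H·P̄·Hᵀ + R = [480]
step 0: K = P̄·Hᵀ·S⁻¹ = [-3/16; 17/480; 1/5]
step 0: x' = x̄ + K·y = [23/16, 2099/480, 7/5]
step 0: P' = (I − K·H)·P̄ = [81/8 323/16 5; 323/16 21791/480 38/5; 5 38/5 19/5]
step 1: x̄ = F·x = [-1381/120, -2071/120, -233/80]
step 1: P̄ = F·P·Fᵀ + Q = [6251/30 11621/30 2283/20; 11621/30 22061/30 4313/20; 2283/20 4313/20 2677/40]
step 1: y = z − H·x̄ = [-1253/120]
step 1: S = H·P̄·Hᵀ + R = [1439/30]
step 1: K = P̄·Hᵀ·S⁻¹ = [-283/1439; 137/1439; 423/2878]
step 1: x' = x̄ + K·y = [-27211/2878, -105061/5756, -12799/2878]
step 1: P' = (I − K·H)·P̄ = [297170/1439 558713/1439 166257/1439; 558713/1439 1057567/1439 618709/2878; 166257/1439 618709/2878 94814/1439]

step 0: x' = [23/16, 2099/480, 7/5], P' = [81/8 323/16 5; 323/16 21791/480 38/5; 5 38/5 19/5]
step 1: x' = [-27211/2878, -105061/5756, -12799/2878], P' = [297170/1439 558713/1439 166257/1439; 558713/1439 1057567/1439 618709/2878; 166257/1439 618709/2878 94814/1439]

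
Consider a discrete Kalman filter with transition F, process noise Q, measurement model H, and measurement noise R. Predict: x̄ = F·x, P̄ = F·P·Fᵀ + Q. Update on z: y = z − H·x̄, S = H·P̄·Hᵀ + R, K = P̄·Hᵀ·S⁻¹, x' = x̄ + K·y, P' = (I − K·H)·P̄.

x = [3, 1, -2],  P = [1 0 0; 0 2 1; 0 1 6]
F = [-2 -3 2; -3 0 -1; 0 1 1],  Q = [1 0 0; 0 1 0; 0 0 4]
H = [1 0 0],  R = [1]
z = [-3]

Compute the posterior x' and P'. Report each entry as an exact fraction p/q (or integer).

x' = [-59/18, -47/6, 7/18]
P' = [35/36 -1/12 5/36; -1/12 63/4 -79/12; 5/36 -79/12 479/36]

x̄ = F·x = [-13, -7, -1]
P̄ = F·P·Fᵀ + Q = [35 -3 5; -3 16 -7; 5 -7 14]
y = z − H·x̄ = [10]
S = H·P̄·Hᵀ + R = [36]
K = P̄·Hᵀ·S⁻¹ = [35/36; -1/12; 5/36]
x' = x̄ + K·y = [-59/18, -47/6, 7/18]
P' = (I − K·H)·P̄ = [35/36 -1/12 5/36; -1/12 63/4 -79/12; 5/36 -79/12 479/36]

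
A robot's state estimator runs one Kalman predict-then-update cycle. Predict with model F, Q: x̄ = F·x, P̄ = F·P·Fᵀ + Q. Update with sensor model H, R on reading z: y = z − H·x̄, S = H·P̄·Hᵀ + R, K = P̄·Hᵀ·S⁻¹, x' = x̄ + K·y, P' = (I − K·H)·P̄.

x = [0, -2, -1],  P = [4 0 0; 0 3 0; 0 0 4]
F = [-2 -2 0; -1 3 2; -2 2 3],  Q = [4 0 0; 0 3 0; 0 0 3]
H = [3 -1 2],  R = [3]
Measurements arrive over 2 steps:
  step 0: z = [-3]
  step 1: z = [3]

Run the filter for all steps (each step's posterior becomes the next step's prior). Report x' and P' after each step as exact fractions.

step 0: x̄ = F·x = [4, -8, -7]
step 0: P̄ = F·P·Fᵀ + Q = [32 -10 4; -10 50 50; 4 50 67]
step 0: y = z − H·x̄ = [-9]
step 0: S = H·P̄·Hᵀ + R = [517]
step 0: K = P̄·Hᵀ·S⁻¹ = [114/517; 20/517; 96/517]
step 0: x' = x̄ + K·y = [1042/517, -4316/517, -4483/517]
step 0: P' = (I − K·H)·P̄ = [3548/517 -7450/517 -8876/517; -7450/517 25450/517 23930/517; -8876/517 23930/517 25423/517]
step 1: x̄ = F·x = [6548/517, -22956/517, -24165/517]
step 1: P̄ = F·P·Fᵀ + Q = [58460/517 -176020/517 -177932/517; -176020/517 703205/517 745156/517; -177932/517 745156/517 799622/517]
step 1: y = z − H·x̄ = [7281/517]
step 1: S = H·P̄·Hᵀ + R = [369696/517]
step 1: K = P̄·Hᵀ·S⁻¹ = [-93/7702; 86349/123232; 26691/30808]
step 1: x' = x̄ + K·y = [96239/7702, -4255719/123232, -1064097/30808]
step 1: P' = (I − K·H)·P̄ = [435052/3851 -2575657/7702 -1296562/3851; -2575657/7702 124349921/123232 31030063/30808; -1296562/3851 31030063/30808 7778453/7702]

step 0: x' = [1042/517, -4316/517, -4483/517], P' = [3548/517 -7450/517 -8876/517; -7450/517 25450/517 23930/517; -8876/517 23930/517 25423/517]
step 1: x' = [96239/7702, -4255719/123232, -1064097/30808], P' = [435052/3851 -2575657/7702 -1296562/3851; -2575657/7702 124349921/123232 31030063/30808; -1296562/3851 31030063/30808 7778453/7702]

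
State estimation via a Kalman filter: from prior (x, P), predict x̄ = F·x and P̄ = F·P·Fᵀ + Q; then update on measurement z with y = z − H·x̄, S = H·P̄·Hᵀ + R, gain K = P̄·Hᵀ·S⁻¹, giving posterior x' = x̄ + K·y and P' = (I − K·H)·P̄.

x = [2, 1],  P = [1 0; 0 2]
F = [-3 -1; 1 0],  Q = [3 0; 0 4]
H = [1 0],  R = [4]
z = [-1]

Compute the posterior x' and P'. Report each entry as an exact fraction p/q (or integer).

x' = [-7/3, 1]
P' = [28/9 -2/3; -2/3 9/2]

x̄ = F·x = [-7, 2]
P̄ = F·P·Fᵀ + Q = [14 -3; -3 5]
y = z − H·x̄ = [6]
S = H·P̄·Hᵀ + R = [18]
K = P̄·Hᵀ·S⁻¹ = [7/9; -1/6]
x' = x̄ + K·y = [-7/3, 1]
P' = (I − K·H)·P̄ = [28/9 -2/3; -2/3 9/2]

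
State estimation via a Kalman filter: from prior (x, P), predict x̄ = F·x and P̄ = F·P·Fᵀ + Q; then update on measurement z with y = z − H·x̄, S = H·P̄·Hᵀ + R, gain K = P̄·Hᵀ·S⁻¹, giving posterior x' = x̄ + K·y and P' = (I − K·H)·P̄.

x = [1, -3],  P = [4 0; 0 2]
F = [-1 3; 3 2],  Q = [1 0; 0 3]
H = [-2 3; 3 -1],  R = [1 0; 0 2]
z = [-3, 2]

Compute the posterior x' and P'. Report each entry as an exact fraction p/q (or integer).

x̄ = F·x = [-10, -3]
P̄ = F·P·Fᵀ + Q = [23 0; 0 47]
y = z − H·x̄ = [-14, 29]
S = H·P̄·Hᵀ + R = [516 -279; -279 256]
K = P̄·Hᵀ·S⁻¹ = [1495/10851 1518/3617; 7661/18085 5029/18085]
x' = x̄ + K·y = [2626/10851, -15668/18085]
P' = (I − K·H)·P̄ = [4117/10851 1081/3617; 1081/3617 6157/18085]

x' = [2626/10851, -15668/18085]
P' = [4117/10851 1081/3617; 1081/3617 6157/18085]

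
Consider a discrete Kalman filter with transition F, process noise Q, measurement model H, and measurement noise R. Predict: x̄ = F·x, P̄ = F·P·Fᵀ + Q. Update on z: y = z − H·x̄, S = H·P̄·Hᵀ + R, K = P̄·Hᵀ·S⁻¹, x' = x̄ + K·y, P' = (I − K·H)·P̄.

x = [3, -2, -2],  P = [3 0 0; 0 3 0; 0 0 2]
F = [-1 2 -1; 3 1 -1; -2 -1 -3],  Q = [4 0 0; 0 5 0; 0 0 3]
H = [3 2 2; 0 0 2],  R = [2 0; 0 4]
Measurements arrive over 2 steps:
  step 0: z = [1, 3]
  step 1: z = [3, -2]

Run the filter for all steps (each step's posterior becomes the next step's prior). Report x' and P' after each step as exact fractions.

step 0: x̄ = F·x = [-5, 9, 2]
step 0: P̄ = F·P·Fᵀ + Q = [21 -1 6; -1 37 -15; 6 -15 36]
step 0: y = z − H·x̄ = [-6, -1]
step 0: S = H·P̄·Hᵀ + R = [423 120; 120 148]
step 0: K = P̄·Hᵀ·S⁻¹ = [2341/12051 -307/4017; 2417/12051 -2935/8034; 20/4017 646/1339]
step 0: x' = x̄ + K·y = [-24460/4017, 65573/8034, 1992/1339]
step 0: P' = (I − K·H)·P̄ = [93230/12051 -135662/12051 -614/4017; -135662/12051 214715/12051 -2935/4017; -614/4017 -2935/4017 1292/1339]
step 1: x̄ = F·x = [28019/1339, -93139/8034, -3589/8034]
step 1: P̄ = F·P·Fᵀ + Q = [176234/1339 -162281/4017 77905/4017; -162281/4017 340358/12051 -30397/12051; 77905/4017 -30397/12051 110858/12051]
step 1: y = z − H·x̄ = [-143392/4017, -4445/4017]
step 1: S = H·P̄·Hᵀ + R = [12823208/12051 1724134/12051; 1724134/12051 491636/12051]
step 1: K = P̄·Hᵀ·S⁻¹ = [26648303/69116933 -27739867/69116933; -6398964/69116933 27787943/138233866; 862067/69116933 56293725/138233866]
step 1: x' = x̄ + K·y = [525743660/69116933, -588234869/69116933, -92794785/69116933]
step 1: P' = (I − K·H)·P̄ = [770308822/69116933 -1073335196/69116933 -55479734/69116933; -1073335196/69116933 1575815887/69116933 27787943/69116933; -55479734/69116933 27787943/69116933 56293725/69116933]

step 0: x' = [-24460/4017, 65573/8034, 1992/1339], P' = [93230/12051 -135662/12051 -614/4017; -135662/12051 214715/12051 -2935/4017; -614/4017 -2935/4017 1292/1339]
step 1: x' = [525743660/69116933, -588234869/69116933, -92794785/69116933], P' = [770308822/69116933 -1073335196/69116933 -55479734/69116933; -1073335196/69116933 1575815887/69116933 27787943/69116933; -55479734/69116933 27787943/69116933 56293725/69116933]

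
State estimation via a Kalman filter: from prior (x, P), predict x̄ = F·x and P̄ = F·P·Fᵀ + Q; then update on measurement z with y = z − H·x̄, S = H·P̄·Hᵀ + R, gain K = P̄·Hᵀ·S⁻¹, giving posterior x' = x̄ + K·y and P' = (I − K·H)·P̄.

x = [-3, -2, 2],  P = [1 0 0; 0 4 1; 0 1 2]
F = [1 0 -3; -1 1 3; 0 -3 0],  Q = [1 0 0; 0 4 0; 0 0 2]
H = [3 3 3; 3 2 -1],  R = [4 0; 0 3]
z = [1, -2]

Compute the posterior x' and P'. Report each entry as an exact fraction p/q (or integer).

x̄ = F·x = [-9, 7, 6]
P̄ = F·P·Fᵀ + Q = [20 -22 9; -22 33 -21; 9 -21 38]
y = z − H·x̄ = [-11, 17]
S = H·P̄·Hᵀ + R = [211 -75; -75 119]
K = P̄·Hᵀ·S⁻¹ = [756/4871 763/4871; -1995/19484 2181/19484; 5307/19484 -5333/19484]
x' = x̄ + K·y = [-39184/4871, 97705/9742, -16067/9742]
P' = (I − K·H)·P̄ = [76203/4871 -100505/4871 25310/4871; -100505/4871 537321/19484 -137961/19484; 25310/4871 -137961/19484 43797/19484]

x' = [-39184/4871, 97705/9742, -16067/9742]
P' = [76203/4871 -100505/4871 25310/4871; -100505/4871 537321/19484 -137961/19484; 25310/4871 -137961/19484 43797/19484]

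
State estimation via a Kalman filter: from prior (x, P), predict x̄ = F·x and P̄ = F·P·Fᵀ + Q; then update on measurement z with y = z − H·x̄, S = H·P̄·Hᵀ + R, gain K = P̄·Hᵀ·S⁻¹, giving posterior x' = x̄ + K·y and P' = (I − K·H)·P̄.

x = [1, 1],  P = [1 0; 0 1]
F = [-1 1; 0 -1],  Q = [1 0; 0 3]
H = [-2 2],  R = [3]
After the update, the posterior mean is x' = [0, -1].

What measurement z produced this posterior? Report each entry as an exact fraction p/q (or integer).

x̄ = F·x = [0, -1]
P̄ = F·P·Fᵀ + Q = [3 -1; -1 4]
S = H·P̄·Hᵀ + R = [39]
K = P̄·Hᵀ·S⁻¹ = [-8/39; 10/39]
x' − x̄ = [0, 0] = K·y
y = (KᵀK)⁻¹·Kᵀ·(x' − x̄) = [0]
z = y + H·x̄ = [0] + [-2] = [-2]

z = [-2]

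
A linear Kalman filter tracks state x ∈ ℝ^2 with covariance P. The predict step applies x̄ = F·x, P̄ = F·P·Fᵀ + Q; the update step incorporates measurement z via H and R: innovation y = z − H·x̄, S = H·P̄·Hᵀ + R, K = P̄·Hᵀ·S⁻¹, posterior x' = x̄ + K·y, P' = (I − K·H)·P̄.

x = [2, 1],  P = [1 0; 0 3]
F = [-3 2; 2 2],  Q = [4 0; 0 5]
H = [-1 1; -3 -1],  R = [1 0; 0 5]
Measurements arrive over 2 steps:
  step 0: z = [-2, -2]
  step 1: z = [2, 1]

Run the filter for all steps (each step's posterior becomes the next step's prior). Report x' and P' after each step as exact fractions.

step 0: x' = [1112/1183, -810/1183], P' = [437/1183 144/1183; 144/1183 993/1183]
step 1: x' = [-13056461/14717501, 17328987/14717501], P' = [5294201/14717501 1674632/14717501; 1674632/14717501 11909779/14717501]

step 0: x̄ = F·x = [-4, 6]
step 0: P̄ = F·P·Fᵀ + Q = [25 6; 6 21]
step 0: y = z − H·x̄ = [-12, -8]
step 0: S = H·P̄·Hᵀ + R = [35 42; 42 287]
step 0: K = P̄·Hᵀ·S⁻¹ = [-293/1183 -291/1183; 849/1183 -285/1183]
step 0: x' = x̄ + K·y = [1112/1183, -810/1183]
step 0: P' = (I − K·H)·P̄ = [437/1183 144/1183; 144/1183 993/1183]
step 1: x̄ = F·x = [-708/169, 604/1183]
step 1: P̄ = F·P·Fᵀ + Q = [10909/1183 1062/1183; 1062/1183 12787/1183]
step 1: y = z − H·x̄ = [-3194/1183, -13081/1183]
step 1: S = H·P̄·Hᵀ + R = [22755/1183 17816/1183; 17816/1183 123255/1183]
step 1: K = P̄·Hᵀ·S⁻¹ = [-3619569/14717501 -3511447/14717501; 10235147/14717501 -3386735/14717501]
step 1: x' = x̄ + K·y = [-13056461/14717501, 17328987/14717501]
step 1: P' = (I − K·H)·P̄ = [5294201/14717501 1674632/14717501; 1674632/14717501 11909779/14717501]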